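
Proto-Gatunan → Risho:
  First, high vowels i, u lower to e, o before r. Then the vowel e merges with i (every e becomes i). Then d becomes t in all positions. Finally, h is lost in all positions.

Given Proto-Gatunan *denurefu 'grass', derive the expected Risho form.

Risho: *denurefu > denorefu > dinorifu > tinorifu  (by pre-rhotic lowering, vowel merger, unconditioned shift)

tinorifu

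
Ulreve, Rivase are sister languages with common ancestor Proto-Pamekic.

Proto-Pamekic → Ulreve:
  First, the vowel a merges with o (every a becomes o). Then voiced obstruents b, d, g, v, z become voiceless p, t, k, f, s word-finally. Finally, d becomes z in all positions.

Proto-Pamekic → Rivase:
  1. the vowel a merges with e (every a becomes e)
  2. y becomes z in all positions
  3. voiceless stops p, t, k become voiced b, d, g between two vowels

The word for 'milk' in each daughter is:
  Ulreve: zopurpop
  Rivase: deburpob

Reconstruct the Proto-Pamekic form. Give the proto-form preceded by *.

*dapurpob

Position 3: Ulreve has p, Rivase has b. Taking the neighbouring segments as reconstructed: Ulreve p can only go back to *p; Rivase b could go back to *p or *b — the one source consistent with every daughter is *p.
Position 2: Ulreve has o, Rivase has e. Taking the neighbouring segments as reconstructed: Ulreve o could go back to *a or *o; Rivase e could go back to *a or *e — the one source consistent with every daughter is *a.
Continuing position by position gives *dapurpob; check it forward:
Ulreve: start from *dapurpob.
  rule 1 (vowel merger): dapurpob → dopurpob
  rule 2 (final devoicing): dopurpob → dopurpop
  rule 3 (unconditioned shift): dopurpop → zopurpop
  ⇒ Ulreve zopurpop
Rivase: *dapurpob
  dapurpob → depurpob   [vowel merger]
  depurpob (rule 2 does not apply)
  depurpob → deburpob   [intervocalic voicing]
  giving Rivase deburpob.
No other proto-form is consistent with every reflex, so the reconstruction is *dapurpob.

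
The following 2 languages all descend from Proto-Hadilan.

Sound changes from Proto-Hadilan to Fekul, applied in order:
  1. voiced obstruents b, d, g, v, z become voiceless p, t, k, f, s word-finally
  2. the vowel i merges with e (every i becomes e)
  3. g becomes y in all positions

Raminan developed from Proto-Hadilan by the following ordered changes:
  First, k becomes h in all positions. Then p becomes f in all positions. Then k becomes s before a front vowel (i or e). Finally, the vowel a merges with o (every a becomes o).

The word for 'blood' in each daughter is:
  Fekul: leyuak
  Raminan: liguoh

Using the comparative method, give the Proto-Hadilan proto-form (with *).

*liguak

Position 5: Fekul has a, Raminan has o. Fekul preserves a here (none of its changes turn any other segment into a), so the proto-segment is *a.
Position 6: Fekul has k, Raminan has h. Taking the neighbouring segments as reconstructed: Fekul k could go back to *k or *g; Raminan h could go back to *k or *h — the one source consistent with every daughter is *k.
This points to *liguak. Verify forward in each daughter:
Fekul: start from *liguak.
  rule 1: no change — liguak
  rule 2 (vowel merger): liguak → leguak
  rule 3 (unconditioned shift): leguak → leyuak
  ⇒ Fekul leyuak
Raminan: start from *liguak.
  rule 1 (unconditioned shift): liguak → liguah
  rule 2: no change — liguah
  rule 3: no change — liguah
  rule 4 (vowel merger): liguah → liguoh
  ⇒ Raminan liguoh
*liguak is the unique common source.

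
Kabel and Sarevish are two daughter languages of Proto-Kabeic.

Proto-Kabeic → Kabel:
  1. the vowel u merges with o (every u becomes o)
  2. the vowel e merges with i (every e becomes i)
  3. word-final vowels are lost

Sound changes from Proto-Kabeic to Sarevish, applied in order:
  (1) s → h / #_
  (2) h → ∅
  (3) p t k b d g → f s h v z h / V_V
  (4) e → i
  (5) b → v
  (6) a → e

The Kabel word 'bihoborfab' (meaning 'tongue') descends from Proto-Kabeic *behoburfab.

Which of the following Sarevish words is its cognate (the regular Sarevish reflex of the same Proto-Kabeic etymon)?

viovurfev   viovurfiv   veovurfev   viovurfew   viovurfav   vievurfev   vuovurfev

viovurfev

Sarevish: start from *behoburfab.
  rule 1: no change — behoburfab
  rule 2 (h-loss): behoburfab → beoburfab
  rule 3 (intervocalic lenition): beoburfab → beovurfab
  rule 4 (vowel merger): beovurfab → biovurfab
  rule 5 (unconditioned shift): biovurfab → viovurfav
  rule 6 (vowel merger): viovurfav → viovurfev
  ⇒ Sarevish viovurfev
The other candidates each miss or misapply at least one Sarevish change.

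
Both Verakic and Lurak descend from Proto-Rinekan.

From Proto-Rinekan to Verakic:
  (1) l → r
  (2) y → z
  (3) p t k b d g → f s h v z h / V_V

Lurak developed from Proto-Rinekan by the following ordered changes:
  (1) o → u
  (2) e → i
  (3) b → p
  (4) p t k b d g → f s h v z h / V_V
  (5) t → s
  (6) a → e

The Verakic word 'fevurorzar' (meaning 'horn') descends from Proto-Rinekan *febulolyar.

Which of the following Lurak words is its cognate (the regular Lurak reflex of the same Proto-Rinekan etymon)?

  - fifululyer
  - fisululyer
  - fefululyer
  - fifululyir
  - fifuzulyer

fifululyer

Lurak: start from *febulolyar.
  rule 1 (vowel merger): febulolyar → febululyar
  rule 2 (vowel merger): febululyar → fibululyar
  rule 3 (unconditioned shift): fibululyar → fipululyar
  rule 4 (intervocalic lenition): fipululyar → fifululyar
  rule 5: no change — fifululyar
  rule 6 (vowel merger): fifululyar → fifululyer
  ⇒ Lurak fifululyer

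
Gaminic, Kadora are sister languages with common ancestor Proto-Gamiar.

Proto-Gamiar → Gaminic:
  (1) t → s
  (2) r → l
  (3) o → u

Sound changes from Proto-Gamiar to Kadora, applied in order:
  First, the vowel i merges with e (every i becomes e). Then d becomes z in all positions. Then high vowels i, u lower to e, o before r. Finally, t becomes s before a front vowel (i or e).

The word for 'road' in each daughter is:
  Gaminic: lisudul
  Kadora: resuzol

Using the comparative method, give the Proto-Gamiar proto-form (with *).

*risudol

Position 6: Gaminic has u, Kadora has o. Taking the neighbouring segments as reconstructed: Gaminic u could go back to *o or *u; Kadora o can only go back to *o — the one source consistent with every daughter is *o.
Position 2: Gaminic has i, Kadora has e. Gaminic preserves i here (none of its changes turn any other segment into i), so the proto-segment is *i.
This points to *risudol. Verify forward in each daughter:
Gaminic: start from *risudol.
  rule 1: no change — risudol
  rule 2 (unconditioned shift): risudol → lisudol
  rule 3 (vowel merger): lisudol → lisudul
  ⇒ Gaminic lisudul
Kadora: *risudol
  risudol → resudol   [vowel merger]
  resudol → resuzol   [unconditioned shift]
  resuzol (rule 3 does not apply)
  resuzol (rule 4 does not apply)
  giving Kadora resuzol.
*risudol is the unique common source.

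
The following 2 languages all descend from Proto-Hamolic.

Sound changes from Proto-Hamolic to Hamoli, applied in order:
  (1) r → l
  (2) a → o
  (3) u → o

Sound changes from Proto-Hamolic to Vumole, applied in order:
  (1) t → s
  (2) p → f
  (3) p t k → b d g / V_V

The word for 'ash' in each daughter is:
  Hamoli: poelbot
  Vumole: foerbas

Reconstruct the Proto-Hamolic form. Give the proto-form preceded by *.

*poerbat

Position 6: Hamoli has o, Vumole has a. Vumole preserves a here (none of its changes turn any other segment into a), so the proto-segment is *a.
Position 1: Hamoli has p, Vumole has f. Hamoli preserves p here (none of its changes turn any other segment into p), so the proto-segment is *p.
Position 4: Hamoli has l, Vumole has r. Vumole preserves r here (none of its changes turn any other segment into r), so the proto-segment is *r.
Continuing position by position gives *poerbat; check it forward:
Hamoli: *poerbat > poelbat > poelbot  (by unconditioned shift, vowel merger)
Vumole: *poerbat > poerbas > foerbas  (by unconditioned shift, unconditioned shift)
No other proto-form is consistent with every reflex, so the reconstruction is *poerbat.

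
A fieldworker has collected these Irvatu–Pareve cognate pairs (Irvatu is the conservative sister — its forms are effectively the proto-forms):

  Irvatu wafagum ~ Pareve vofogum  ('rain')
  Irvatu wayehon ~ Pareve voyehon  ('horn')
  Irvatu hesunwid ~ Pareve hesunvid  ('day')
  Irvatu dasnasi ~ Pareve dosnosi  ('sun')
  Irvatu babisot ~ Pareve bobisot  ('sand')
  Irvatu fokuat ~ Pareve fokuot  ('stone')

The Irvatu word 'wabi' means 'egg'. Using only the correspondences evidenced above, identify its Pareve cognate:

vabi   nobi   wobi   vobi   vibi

vobi

wafagum ~ vofogum, wayehon ~ voyehon — Irvatu w corresponds to Pareve v word-initially before a back vowel.
babisot ~ bobisot — Irvatu a corresponds to Pareve o after a consonant, before a labial obstruent.
Applying these to Irvatu 'wabi':
  wabi → vabi   (w→v word-initially before a back vowel)
  vabi → vobi   (a→o after a consonant, before a labial obstruent)
So the Pareve cognate is 'vobi'.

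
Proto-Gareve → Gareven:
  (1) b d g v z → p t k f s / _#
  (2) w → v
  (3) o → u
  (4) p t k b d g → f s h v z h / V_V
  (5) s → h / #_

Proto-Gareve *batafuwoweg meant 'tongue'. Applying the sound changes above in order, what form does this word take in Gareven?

basafuvuvek

Gareven: *batafuwoweg
  batafuwoweg → batafuwowek   [final devoicing]
  batafuwowek → batafuvovek   [unconditioned shift]
  batafuvovek → batafuvuvek   [vowel merger]
  batafuvuvek → basafuvuvek   [intervocalic lenition]
  basafuvuvek (rule 5 does not apply)
  giving Gareven basafuvuvek.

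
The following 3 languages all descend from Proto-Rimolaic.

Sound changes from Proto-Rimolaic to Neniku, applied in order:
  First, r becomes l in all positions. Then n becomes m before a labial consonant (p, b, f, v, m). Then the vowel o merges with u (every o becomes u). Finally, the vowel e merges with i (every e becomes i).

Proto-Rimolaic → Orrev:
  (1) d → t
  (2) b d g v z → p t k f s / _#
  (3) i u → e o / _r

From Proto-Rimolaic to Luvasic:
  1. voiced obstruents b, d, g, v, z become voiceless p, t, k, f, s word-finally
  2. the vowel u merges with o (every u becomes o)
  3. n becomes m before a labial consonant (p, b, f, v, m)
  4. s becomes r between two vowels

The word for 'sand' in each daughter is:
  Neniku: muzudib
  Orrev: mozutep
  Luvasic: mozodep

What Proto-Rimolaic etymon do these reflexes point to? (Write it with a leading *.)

*mozudeb

Position 5: Neniku has d, Orrev has t, Luvasic has d. Neniku preserves d here (none of its changes turn any other segment into d), so the proto-segment is *d.
Position 6: Neniku has i, Orrev has e, Luvasic has e. Luvasic preserves e here (none of its changes turn any other segment into e), so the proto-segment is *e.
Position 2: Neniku has u, Orrev has o, Luvasic has o. Taking the neighbouring segments as reconstructed: Neniku u could go back to *o or *u; Orrev o can only go back to *o; Luvasic o could go back to *o or *u — the one source consistent with every daughter is *o.
This points to *mozudeb. Verify forward in each daughter:
Neniku: *mozudeb > muzudeb > muzudib  (by vowel merger, vowel merger)
Orrev: *mozudeb > mozuteb > mozutep  (by unconditioned shift, final devoicing)
Luvasic: *mozudeb > mozudep > mozodep  (by final devoicing, vowel merger)
Only *mozudeb yields all of Neniku muzudib, Orrev mozutep, Luvasic mozodep.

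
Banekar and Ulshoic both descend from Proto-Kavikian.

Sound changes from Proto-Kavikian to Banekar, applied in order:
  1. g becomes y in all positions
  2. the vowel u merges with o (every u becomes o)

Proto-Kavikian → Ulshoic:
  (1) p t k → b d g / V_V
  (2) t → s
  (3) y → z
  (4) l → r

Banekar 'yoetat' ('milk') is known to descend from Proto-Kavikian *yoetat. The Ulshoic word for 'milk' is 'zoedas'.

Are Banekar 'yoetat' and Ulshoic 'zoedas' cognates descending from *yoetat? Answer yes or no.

yes

Derive the expected Ulshoic reflex of *yoetat:
Ulshoic: *yoetat
  yoetat → yoedat   [intervocalic voicing]
  yoedat → yoedas   [unconditioned shift]
  yoedas → zoedas   [unconditioned shift]
  zoedas (rule 4 does not apply)
  giving Ulshoic zoedas.
Ulshoic 'zoedas' matches the regular reflex exactly, so the pair is cognate.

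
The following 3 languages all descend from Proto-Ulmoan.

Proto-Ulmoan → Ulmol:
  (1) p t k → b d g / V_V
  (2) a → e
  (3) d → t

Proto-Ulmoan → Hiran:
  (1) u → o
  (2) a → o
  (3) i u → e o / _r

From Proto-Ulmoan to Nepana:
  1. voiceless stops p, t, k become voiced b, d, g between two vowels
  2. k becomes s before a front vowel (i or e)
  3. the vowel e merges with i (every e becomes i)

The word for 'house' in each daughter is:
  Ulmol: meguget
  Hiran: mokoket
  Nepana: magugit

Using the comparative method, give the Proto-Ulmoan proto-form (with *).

*makuket

Position 2: Ulmol has e, Hiran has o, Nepana has a. Nepana preserves a here (none of its changes turn any other segment into a), so the proto-segment is *a.
Position 3: Ulmol has g, Hiran has k, Nepana has g. Hiran preserves k here (none of its changes turn any other segment into k), so the proto-segment is *k.
Continuing position by position gives *makuket; check it forward:
Ulmol: start from *makuket.
  rule 1 (intervocalic voicing): makuket → maguget
  rule 2 (vowel merger): maguget → meguget
  rule 3: no change — meguget
  ⇒ Ulmol meguget
Hiran: start from *makuket.
  rule 1 (vowel merger): makuket → makoket
  rule 2 (vowel merger): makoket → mokoket
  rule 3: no change — mokoket
  ⇒ Hiran mokoket
Nepana: *makuket
  makuket → maguget   [intervocalic voicing]
  maguget (rule 2 does not apply)
  maguget → magugit   [vowel merger]
  giving Nepana magugit.
Only *makuket yields all of Ulmol meguget, Hiran mokoket, Nepana magugit.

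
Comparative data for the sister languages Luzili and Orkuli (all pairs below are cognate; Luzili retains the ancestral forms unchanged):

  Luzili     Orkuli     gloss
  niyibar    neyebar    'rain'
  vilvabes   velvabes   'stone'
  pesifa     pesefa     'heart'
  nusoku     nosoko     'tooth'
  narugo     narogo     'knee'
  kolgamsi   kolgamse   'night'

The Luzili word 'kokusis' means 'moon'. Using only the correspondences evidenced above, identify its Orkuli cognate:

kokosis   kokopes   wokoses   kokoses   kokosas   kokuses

kokoses

nusoku ~ nosoko, narugo ~ narogo — Luzili u corresponds to Orkuli o after a consonant, before a consonant other than r, m, n, p, b, f, v.
niyibar ~ neyebar, vilvabes ~ velvabes — Luzili i corresponds to Orkuli e after a consonant, before a consonant other than r, m, n, p, b, f, v.
Applying these to Luzili 'kokusis':
  kokusis → kokosis   (u→o after a consonant, before a consonant other than r, m, n, p, b, f, v)
  kokosis → kokoses   (i→e after a consonant, before a consonant other than r, m, n, p, b, f, v)
So the Orkuli cognate is 'kokoses'.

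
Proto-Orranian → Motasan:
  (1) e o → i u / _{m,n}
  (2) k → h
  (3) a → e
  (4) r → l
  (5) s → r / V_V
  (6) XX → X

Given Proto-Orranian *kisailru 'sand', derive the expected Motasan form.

hireilu

Motasan: *kisailru > hisailru > hiseilru > hiseillu > hireillu > hireilu  (by unconditioned shift, vowel merger, unconditioned shift, rhotacism, degemination)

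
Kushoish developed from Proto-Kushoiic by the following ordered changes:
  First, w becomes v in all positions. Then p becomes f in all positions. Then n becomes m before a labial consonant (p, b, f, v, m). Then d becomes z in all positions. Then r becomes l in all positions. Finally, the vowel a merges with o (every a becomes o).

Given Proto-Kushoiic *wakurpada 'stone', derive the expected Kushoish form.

Kushoish: *wakurpada > vakurpada > vakurfada > vakurfaza > vakulfaza > vokulfozo  (by unconditioned shift, unconditioned shift, unconditioned shift, unconditioned shift, vowel merger)

vokulfozo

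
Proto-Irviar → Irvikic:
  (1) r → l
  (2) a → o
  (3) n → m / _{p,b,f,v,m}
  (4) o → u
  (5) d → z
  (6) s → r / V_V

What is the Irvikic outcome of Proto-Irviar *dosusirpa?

zururilpu

Irvikic: *dosusirpa > dosusilpa > dosusilpo > dususilpu > zususilpu > zururilpu  (by unconditioned shift, vowel merger, vowel merger, unconditioned shift, rhotacism)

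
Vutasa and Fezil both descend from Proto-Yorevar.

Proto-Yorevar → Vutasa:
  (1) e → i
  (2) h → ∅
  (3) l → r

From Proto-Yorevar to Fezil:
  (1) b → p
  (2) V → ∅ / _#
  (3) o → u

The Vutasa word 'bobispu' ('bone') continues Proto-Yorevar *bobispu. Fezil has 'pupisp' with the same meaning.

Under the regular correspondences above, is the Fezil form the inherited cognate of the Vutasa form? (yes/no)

Derive the expected Fezil reflex of *bobispu:
Fezil: start from *bobispu.
  rule 1 (unconditioned shift): bobispu → popispu
  rule 2 (apocope): popispu → popisp
  rule 3 (vowel merger): popisp → pupisp
  ⇒ Fezil pupisp
Fezil 'pupisp' matches the regular reflex exactly, so the pair is cognate.

yes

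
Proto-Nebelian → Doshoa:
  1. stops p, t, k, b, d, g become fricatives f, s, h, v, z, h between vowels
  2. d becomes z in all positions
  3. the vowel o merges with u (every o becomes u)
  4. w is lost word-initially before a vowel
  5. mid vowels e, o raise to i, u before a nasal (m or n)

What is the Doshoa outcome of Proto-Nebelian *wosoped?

Doshoa: *wosoped > wosofed > wosofez > wusufez > usufez  (by intervocalic lenition, unconditioned shift, vowel merger, glide loss)

usufez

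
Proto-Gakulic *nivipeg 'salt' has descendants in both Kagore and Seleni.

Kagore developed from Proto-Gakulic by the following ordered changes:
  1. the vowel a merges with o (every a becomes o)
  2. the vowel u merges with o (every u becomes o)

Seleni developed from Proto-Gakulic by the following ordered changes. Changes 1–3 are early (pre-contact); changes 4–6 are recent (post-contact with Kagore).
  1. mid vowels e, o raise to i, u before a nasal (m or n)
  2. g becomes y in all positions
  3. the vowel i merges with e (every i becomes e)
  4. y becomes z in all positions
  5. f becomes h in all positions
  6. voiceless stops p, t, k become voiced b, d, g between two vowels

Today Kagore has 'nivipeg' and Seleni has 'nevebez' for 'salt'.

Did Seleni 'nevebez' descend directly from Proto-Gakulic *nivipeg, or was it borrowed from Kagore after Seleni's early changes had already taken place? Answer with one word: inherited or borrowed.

inherited

If inherited, *nivipeg would pass through all of Seleni's changes:
Seleni: *nivipeg > nivipey > nevepey > nevepez > nevebez  (by unconditioned shift, vowel merger, unconditioned shift, intervocalic voicing)
If borrowed from Kagore 'nivipeg' after the early changes, it would undergo only the recent ones:
  rule 4 (unconditioned shift): no change (nivipeg)
  rule 5 (unconditioned shift): no change (nivipeg)
  rule 6 (intervocalic voicing): nivipeg → nivibeg
  ⇒ as a loan: nivibeg
Seleni 'nevebez' matches the inherited outcome exactly, so it is an inherited cognate, not a loan.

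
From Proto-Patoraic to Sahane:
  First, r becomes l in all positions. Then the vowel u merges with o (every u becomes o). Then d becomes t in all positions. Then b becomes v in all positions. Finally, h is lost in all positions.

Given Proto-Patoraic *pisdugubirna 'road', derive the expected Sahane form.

Sahane: *pisdugubirna > pisdugubilna > pisdogobilna > pistogobilna > pistogovilna  (by unconditioned shift, vowel merger, unconditioned shift, unconditioned shift)

pistogovilna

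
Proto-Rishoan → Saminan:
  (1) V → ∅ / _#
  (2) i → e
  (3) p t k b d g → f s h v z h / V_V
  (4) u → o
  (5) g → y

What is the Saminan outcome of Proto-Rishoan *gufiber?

yofever

Saminan: *gufiber > gufeber > gufever > gofever > yofever  (by vowel merger, intervocalic lenition, vowel merger, unconditioned shift)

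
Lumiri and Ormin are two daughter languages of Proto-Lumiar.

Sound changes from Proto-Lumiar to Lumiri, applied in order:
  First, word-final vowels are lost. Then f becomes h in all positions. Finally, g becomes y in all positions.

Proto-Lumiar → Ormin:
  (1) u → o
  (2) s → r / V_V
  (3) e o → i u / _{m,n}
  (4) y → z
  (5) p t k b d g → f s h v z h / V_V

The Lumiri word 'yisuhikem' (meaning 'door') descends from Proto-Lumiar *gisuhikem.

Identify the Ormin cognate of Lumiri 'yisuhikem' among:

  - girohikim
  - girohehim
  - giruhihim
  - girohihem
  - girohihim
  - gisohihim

girohihim

Ormin: *gisuhikem
  gisuhikem → gisohikem   [vowel merger]
  gisohikem → girohikem   [rhotacism]
  girohikem → girohikim   [pre-nasal raising]
  girohikim (rule 4 does not apply)
  girohikim → girohihim   [intervocalic lenition]
  giving Ormin girohihim.
Only 'girohihim' matches the regular Ormin development of *gisuhikem.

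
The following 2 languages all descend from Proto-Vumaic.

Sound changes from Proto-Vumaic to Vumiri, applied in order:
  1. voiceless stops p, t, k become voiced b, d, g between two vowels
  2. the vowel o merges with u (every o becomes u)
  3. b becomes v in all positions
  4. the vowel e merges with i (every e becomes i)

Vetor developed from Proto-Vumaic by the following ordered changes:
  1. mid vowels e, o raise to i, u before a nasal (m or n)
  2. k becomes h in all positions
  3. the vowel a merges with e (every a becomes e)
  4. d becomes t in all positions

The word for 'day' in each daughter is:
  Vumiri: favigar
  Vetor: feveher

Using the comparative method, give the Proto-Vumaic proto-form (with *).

Position 4: Vumiri has i, Vetor has e. Taking the neighbouring segments as reconstructed: Vumiri i could go back to *e or *i; Vetor e could go back to *a or *e — the one source consistent with every daughter is *e.
Position 2: Vumiri has a, Vetor has e. Vumiri preserves a here (none of its changes turn any other segment into a), so the proto-segment is *a.
Verify the candidate proto-form against each daughter:
Vumiri: *favekar > favegar > favigar  (by intervocalic voicing, vowel merger)
Vetor: *favekar
  favekar (rule 1 does not apply)
  favekar → favehar   [unconditioned shift]
  favehar → feveher   [vowel merger]
  feveher (rule 4 does not apply)
  giving Vetor feveher.
No other proto-form is consistent with every reflex, so the reconstruction is *favekar.

*favekar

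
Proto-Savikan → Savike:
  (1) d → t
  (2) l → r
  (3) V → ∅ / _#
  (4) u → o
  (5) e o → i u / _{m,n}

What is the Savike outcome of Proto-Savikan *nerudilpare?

nerotirpar

Savike: start from *nerudilpare.
  rule 1 (unconditioned shift): nerudilpare → nerutilpare
  rule 2 (unconditioned shift): nerutilpare → nerutirpare
  rule 3 (apocope): nerutirpare → nerutirpar
  rule 4 (vowel merger): nerutirpar → nerotirpar
  rule 5: no change — nerotirpar
  ⇒ Savike nerotirpar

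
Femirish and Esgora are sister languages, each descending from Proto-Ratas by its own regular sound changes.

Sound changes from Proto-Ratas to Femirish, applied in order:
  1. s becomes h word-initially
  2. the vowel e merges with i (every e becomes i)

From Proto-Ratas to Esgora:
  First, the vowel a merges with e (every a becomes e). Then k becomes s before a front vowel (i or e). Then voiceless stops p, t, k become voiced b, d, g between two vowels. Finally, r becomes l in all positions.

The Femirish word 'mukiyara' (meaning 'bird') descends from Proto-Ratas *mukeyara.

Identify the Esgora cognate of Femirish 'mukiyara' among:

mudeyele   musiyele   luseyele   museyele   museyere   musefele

Esgora: *mukeyara
  mukeyara → mukeyere   [vowel merger]
  mukeyere → museyere   [palatalisation]
  museyere (rule 3 does not apply)
  museyere → museyele   [unconditioned shift]
  giving Esgora museyele.
Among the options, 'museyele' alone shows every Esgora change applied in order.

museyele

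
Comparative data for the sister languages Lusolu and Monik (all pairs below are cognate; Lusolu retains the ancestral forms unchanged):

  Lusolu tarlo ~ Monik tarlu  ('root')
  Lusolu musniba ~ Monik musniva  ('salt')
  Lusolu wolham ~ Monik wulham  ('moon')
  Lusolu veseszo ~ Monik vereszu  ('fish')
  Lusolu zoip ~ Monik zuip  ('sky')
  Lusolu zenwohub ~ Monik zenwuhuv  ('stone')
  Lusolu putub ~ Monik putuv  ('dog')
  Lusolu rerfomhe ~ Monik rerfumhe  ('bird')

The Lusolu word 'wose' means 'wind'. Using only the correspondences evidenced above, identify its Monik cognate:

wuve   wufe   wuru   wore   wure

wolham ~ wulham, zenwohub ~ zenwuhuv — Lusolu o corresponds to Monik u after a consonant, before a consonant other than r, m, n, p, b, f, v.
veseszo ~ vereszu — Lusolu s corresponds to Monik r between vowels (before a front vowel).
Applying these to Lusolu 'wose':
  wose → wuse   (o→u after a consonant, before a consonant other than r, m, n, p, b, f, v)
  wuse → wure   (s→r between vowels (before a front vowel))
So the Monik cognate is 'wure'.

wure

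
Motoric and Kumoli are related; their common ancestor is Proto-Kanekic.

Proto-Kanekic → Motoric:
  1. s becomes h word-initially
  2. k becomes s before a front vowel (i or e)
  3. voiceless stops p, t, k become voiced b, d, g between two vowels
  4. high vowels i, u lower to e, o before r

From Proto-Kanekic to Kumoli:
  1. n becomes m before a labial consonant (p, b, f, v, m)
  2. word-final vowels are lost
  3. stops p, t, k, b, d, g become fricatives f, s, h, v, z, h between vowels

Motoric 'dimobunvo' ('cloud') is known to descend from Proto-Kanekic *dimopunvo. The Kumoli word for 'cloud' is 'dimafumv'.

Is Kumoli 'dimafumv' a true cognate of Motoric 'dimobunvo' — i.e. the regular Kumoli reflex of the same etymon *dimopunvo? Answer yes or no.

Derive the expected Kumoli reflex of *dimopunvo:
Kumoli: *dimopunvo
  dimopunvo → dimopumvo   [nasal place assimilation]
  dimopumvo → dimopumv   [apocope]
  dimopumv → dimofumv   [intervocalic lenition]
  giving Kumoli dimofumv.
The regular Kumoli reflex would be 'dimofumv', but the attested form is 'dimafumv'. The correspondence is irregular, so they are not cognates (the Kumoli form has a different source).

no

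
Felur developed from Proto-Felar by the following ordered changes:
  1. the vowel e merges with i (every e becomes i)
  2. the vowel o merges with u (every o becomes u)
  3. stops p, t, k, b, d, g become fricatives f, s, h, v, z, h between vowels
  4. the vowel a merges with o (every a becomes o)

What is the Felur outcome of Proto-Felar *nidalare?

nizolori

Felur: *nidalare
  nidalare → nidalari   [vowel merger]
  nidalari (rule 2 does not apply)
  nidalari → nizalari   [intervocalic lenition]
  nizalari → nizolori   [vowel merger]
  giving Felur nizolori.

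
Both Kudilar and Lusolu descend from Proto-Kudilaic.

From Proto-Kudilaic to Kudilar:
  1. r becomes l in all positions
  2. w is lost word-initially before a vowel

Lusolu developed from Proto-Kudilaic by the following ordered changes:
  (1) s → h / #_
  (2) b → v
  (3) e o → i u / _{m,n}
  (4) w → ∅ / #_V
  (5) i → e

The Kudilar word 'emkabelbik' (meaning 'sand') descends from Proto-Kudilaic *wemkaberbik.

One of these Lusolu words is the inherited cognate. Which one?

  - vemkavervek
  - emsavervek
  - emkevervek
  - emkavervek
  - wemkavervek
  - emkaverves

Lusolu: start from *wemkaberbik.
  rule 1: no change — wemkaberbik
  rule 2 (unconditioned shift): wemkaberbik → wemkavervik
  rule 3 (pre-nasal raising): wemkavervik → wimkavervik
  rule 4 (glide loss): wimkavervik → imkavervik
  rule 5 (vowel merger): imkavervik → emkavervek
  ⇒ Lusolu emkavervek
Only 'emkavervek' matches the regular Lusolu development of *wemkaberbik.

emkavervek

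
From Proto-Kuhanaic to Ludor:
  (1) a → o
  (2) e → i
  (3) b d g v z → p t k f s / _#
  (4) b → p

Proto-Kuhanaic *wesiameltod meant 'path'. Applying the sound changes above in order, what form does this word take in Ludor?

Ludor: start from *wesiameltod.
  rule 1 (vowel merger): wesiameltod → wesiomeltod
  rule 2 (vowel merger): wesiomeltod → wisiomiltod
  rule 3 (final devoicing): wisiomiltod → wisiomiltot
  rule 4: no change — wisiomiltot
  ⇒ Ludor wisiomiltot

wisiomiltot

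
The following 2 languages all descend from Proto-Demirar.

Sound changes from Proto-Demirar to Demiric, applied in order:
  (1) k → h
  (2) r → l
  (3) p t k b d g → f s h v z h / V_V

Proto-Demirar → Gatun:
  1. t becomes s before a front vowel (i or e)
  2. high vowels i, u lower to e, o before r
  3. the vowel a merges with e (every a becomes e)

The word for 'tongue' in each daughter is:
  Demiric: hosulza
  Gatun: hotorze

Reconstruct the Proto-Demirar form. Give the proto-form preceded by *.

*hoturza

Position 4: Demiric has u, Gatun has o. Demiric preserves u here (none of its changes turn any other segment into u), so the proto-segment is *u.
Position 7: Demiric has a, Gatun has e. Demiric preserves a here (none of its changes turn any other segment into a), so the proto-segment is *a.
Position 3: Demiric has s, Gatun has t. Gatun preserves t here (none of its changes turn any other segment into t), so the proto-segment is *t.
Continuing position by position gives *hoturza; check it forward:
Demiric: start from *hoturza.
  rule 1: no change — hoturza
  rule 2 (unconditioned shift): hoturza → hotulza
  rule 3 (intervocalic lenition): hotulza → hosulza
  ⇒ Demiric hosulza
Gatun: *hoturza > hotorza > hotorze  (by pre-rhotic lowering, vowel merger)
*hoturza is the unique common source.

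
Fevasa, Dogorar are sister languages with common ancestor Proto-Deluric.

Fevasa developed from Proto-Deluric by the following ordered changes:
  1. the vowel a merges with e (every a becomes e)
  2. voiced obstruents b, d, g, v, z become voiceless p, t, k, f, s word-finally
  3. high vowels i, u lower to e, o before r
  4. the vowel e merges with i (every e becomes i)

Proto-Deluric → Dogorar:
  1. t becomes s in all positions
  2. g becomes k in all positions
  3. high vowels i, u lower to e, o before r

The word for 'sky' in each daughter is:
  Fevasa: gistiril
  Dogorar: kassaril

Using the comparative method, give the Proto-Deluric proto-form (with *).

Position 4: Fevasa has t, Dogorar has s. Taking the neighbouring segments as reconstructed: Fevasa t can only go back to *t; Dogorar s could go back to *t or *s — the one source consistent with every daughter is *t.
Position 2: Fevasa has i, Dogorar has a. Dogorar preserves a here (none of its changes turn any other segment into a), so the proto-segment is *a.
Position 1: Fevasa has g, Dogorar has k. Fevasa preserves g here (none of its changes turn any other segment into g), so the proto-segment is *g.
Continuing position by position gives *gastaril; check it forward:
Fevasa: start from *gastaril.
  rule 1 (vowel merger): gastaril → gesteril
  rule 2: no change — gesteril
  rule 3: no change — gesteril
  rule 4 (vowel merger): gesteril → gistiril
  ⇒ Fevasa gistiril
Dogorar: start from *gastaril.
  rule 1 (unconditioned shift): gastaril → gassaril
  rule 2 (unconditioned shift): gassaril → kassaril
  rule 3: no change — kassaril
  ⇒ Dogorar kassaril
*gastaril is the unique common source.

*gastaril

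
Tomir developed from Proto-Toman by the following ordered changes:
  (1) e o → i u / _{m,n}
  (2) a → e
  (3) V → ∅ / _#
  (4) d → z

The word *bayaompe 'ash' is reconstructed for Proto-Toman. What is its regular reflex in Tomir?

Tomir: *bayaompe > bayaumpe > beyeumpe > beyeump  (by pre-nasal raising, vowel merger, apocope)

beyeump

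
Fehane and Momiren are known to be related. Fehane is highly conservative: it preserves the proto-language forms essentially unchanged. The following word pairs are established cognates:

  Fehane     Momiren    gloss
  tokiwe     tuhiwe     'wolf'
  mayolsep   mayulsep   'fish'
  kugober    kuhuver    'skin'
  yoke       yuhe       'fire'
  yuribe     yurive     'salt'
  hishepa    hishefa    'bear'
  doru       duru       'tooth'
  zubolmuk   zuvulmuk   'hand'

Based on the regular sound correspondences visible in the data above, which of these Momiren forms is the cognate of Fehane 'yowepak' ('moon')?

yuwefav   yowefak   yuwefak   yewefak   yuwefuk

tokiwe ~ tuhiwe, mayolsep ~ mayulsep — Fehane o corresponds to Momiren u after a consonant, before a consonant other than r, m, n, p, b, f, v.
hishepa ~ hishefa — Fehane p corresponds to Momiren f between vowels (before a back vowel).
Applying these to Fehane 'yowepak':
  yowepak → yuwepak   (o→u after a consonant, before a consonant other than r, m, n, p, b, f, v)
  yuwepak → yuwefak   (p→f between vowels (before a back vowel))
So the Momiren cognate is 'yuwefak'.

yuwefak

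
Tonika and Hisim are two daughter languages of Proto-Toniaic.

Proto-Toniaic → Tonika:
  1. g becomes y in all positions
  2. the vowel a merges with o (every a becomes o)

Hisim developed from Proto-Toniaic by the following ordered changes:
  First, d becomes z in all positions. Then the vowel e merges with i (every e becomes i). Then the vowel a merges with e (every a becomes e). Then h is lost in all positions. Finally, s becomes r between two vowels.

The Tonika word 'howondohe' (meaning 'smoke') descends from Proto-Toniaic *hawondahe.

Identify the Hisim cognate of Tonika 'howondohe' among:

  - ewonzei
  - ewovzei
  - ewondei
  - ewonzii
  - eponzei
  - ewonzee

ewonzei

Hisim: *hawondahe
  hawondahe → hawonzahe   [unconditioned shift]
  hawonzahe → hawonzahi   [vowel merger]
  hawonzahi → hewonzehi   [vowel merger]
  hewonzehi → ewonzei   [h-loss]
  ewonzei (rule 5 does not apply)
  giving Hisim ewonzei.
Only 'ewonzei' matches the regular Hisim development of *hawondahe.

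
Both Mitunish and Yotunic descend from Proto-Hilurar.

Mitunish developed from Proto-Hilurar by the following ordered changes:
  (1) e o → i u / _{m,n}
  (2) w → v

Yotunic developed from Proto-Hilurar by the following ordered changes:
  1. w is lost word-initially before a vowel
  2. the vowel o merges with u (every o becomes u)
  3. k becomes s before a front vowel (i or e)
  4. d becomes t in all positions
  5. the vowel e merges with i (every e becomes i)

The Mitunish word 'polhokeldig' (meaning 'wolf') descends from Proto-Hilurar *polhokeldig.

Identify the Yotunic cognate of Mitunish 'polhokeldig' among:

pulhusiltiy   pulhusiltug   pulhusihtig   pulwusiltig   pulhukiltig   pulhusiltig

pulhusiltig

Yotunic: *polhokeldig > pulhukeldig > pulhuseldig > pulhuseltig > pulhusiltig  (by vowel merger, palatalisation, unconditioned shift, vowel merger)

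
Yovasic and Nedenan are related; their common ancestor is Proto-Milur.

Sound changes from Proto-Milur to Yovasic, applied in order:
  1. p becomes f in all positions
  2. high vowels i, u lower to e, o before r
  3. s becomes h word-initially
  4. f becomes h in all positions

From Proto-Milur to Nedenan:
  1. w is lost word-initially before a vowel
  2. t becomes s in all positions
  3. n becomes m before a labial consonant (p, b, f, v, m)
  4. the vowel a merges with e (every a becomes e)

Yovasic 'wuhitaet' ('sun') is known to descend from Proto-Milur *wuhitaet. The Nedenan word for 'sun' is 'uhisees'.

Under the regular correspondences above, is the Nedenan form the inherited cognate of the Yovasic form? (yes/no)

yes

Derive the expected Nedenan reflex of *wuhitaet:
Nedenan: *wuhitaet
  wuhitaet → uhitaet   [glide loss]
  uhitaet → uhisaes   [unconditioned shift]
  uhisaes (rule 3 does not apply)
  uhisaes → uhisees   [vowel merger]
  giving Nedenan uhisees.
Nedenan 'uhisees' matches the regular reflex exactly, so the pair is cognate.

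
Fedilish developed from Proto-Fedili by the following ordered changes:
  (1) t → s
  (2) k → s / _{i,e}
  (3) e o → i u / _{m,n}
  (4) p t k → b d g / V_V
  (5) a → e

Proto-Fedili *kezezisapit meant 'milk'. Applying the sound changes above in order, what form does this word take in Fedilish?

Fedilish: *kezezisapit > kezezisapis > sezezisapis > sezezisabis > sezezisebis  (by unconditioned shift, palatalisation, intervocalic voicing, vowel merger)

sezezisebis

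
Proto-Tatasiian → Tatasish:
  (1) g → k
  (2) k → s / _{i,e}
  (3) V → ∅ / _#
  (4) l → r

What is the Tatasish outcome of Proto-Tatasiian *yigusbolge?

yikusbors

Tatasish: start from *yigusbolge.
  rule 1 (unconditioned shift): yigusbolge → yikusbolke
  rule 2 (palatalisation): yikusbolke → yikusbolse
  rule 3 (apocope): yikusbolse → yikusbols
  rule 4 (unconditioned shift): yikusbols → yikusbors
  ⇒ Tatasish yikusbors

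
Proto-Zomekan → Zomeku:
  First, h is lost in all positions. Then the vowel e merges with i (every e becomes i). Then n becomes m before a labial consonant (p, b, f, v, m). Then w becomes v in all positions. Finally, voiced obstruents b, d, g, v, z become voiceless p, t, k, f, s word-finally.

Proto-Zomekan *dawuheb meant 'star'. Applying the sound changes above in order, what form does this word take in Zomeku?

Zomeku: *dawuheb
  dawuheb → dawueb   [h-loss]
  dawueb → dawuib   [vowel merger]
  dawuib (rule 3 does not apply)
  dawuib → davuib   [unconditioned shift]
  davuib → davuip   [final devoicing]
  giving Zomeku davuip.

davuip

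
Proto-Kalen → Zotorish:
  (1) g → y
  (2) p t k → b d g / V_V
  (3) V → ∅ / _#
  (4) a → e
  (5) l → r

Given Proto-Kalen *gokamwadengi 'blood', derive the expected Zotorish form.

Zotorish: *gokamwadengi
  gokamwadengi → yokamwadenyi   [unconditioned shift]
  yokamwadenyi → yogamwadenyi   [intervocalic voicing]
  yogamwadenyi → yogamwadeny   [apocope]
  yogamwadeny → yogemwedeny   [vowel merger]
  yogemwedeny (rule 5 does not apply)
  giving Zotorish yogemwedeny.

yogemwedeny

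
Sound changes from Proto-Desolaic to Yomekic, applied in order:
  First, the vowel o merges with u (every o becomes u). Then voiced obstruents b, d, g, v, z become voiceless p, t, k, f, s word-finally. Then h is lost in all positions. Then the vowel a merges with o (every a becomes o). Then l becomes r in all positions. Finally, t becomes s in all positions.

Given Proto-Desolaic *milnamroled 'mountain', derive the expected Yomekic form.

Yomekic: *milnamroled
  milnamroled → milnamruled   [vowel merger]
  milnamruled → milnamrulet   [final devoicing]
  milnamrulet (rule 3 does not apply)
  milnamrulet → milnomrulet   [vowel merger]
  milnomrulet → mirnomruret   [unconditioned shift]
  mirnomruret → mirnomrures   [unconditioned shift]
  giving Yomekic mirnomrures.

mirnomrures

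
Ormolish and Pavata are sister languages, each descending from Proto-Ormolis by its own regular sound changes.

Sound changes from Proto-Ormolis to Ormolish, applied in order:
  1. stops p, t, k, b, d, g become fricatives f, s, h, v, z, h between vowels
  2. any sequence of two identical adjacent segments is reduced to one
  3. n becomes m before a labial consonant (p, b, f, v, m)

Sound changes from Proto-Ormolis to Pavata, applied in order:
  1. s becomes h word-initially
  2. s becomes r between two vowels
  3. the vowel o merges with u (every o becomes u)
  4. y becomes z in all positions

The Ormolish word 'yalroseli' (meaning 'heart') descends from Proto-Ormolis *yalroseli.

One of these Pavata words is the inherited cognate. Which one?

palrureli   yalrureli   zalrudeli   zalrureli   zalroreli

Pavata: *yalroseli > yalroreli > yalrureli > zalrureli  (by rhotacism, vowel merger, unconditioned shift)
Among the options, 'zalrureli' alone shows every Pavata change applied in order.

zalrureli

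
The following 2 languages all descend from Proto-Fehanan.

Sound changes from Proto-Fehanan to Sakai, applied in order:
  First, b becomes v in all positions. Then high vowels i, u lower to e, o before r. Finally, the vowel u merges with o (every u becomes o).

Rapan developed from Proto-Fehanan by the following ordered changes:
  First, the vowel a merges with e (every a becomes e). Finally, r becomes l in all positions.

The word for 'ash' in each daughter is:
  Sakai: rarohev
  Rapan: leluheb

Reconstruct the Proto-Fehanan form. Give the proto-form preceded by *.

*raruheb

Position 3: Sakai has r, Rapan has l. Sakai preserves r here (none of its changes turn any other segment into r), so the proto-segment is *r.
Position 4: Sakai has o, Rapan has u. Rapan preserves u here (none of its changes turn any other segment into u), so the proto-segment is *u.
Verify the candidate proto-form against each daughter:
Sakai: *raruheb
  raruheb → raruhev   [unconditioned shift]
  raruhev (rule 2 does not apply)
  raruhev → rarohev   [vowel merger]
  giving Sakai rarohev.
Rapan: *raruheb
  raruheb → reruheb   [vowel merger]
  reruheb → leluheb   [unconditioned shift]
  giving Rapan leluheb.
No other proto-form is consistent with every reflex, so the reconstruction is *raruheb.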